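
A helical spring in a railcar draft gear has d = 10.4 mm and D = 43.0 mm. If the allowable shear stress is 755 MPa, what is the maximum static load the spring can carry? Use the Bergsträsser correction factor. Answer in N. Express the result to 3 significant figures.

5660 N

C = D/d = 43.0/10.4 = 4.1346
K_B = (4C+2)/(4C−3) = 18.538/13.538 = 1.3693
τ_max = K·8FD/(πd³) → F_max = τ_allow·πd³/(8DK)
F_max = 755·π·10.4³/(8·43.0·1.3693) = 2.6681e+06/471.05 = 5664.1 N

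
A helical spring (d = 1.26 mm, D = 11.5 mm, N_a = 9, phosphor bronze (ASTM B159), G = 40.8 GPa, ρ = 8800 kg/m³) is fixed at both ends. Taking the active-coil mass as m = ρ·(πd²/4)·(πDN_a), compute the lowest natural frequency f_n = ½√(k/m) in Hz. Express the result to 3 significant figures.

k = Gd⁴/(8D³N_a) = (40.8×10³)(1.26⁴)/(8·11.5³·9) = 0.93911 N/mm = 939.11 N/m
Wire length L = πDN_a = π·11.5·9 = 325.15 mm
m = ρ·(πd²/4)·L = 8800 × 1.2469×10⁻⁶ m² × 0.32515 m = 0.0035678 kg
f_n = ½√(k/m) = 0.5·√(939.11/0.0035678) = 0.5·√(2.6322e+05) = 256.52 Hz

257 Hz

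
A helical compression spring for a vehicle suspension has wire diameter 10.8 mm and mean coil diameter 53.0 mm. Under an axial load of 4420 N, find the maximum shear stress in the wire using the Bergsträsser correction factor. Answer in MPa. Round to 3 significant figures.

616 MPa

Spring index C = D/d = 53.0/10.8 = 4.9074
K_B = (4C+2)/(4C−3) = 21.630/16.630 = 1.3007
τ₀ = 8FD/(πd³) = 8·4420·53.0/(π·10.8³) = 1.87408e+06/3957.5 = 473.55 MPa
τ_max = K·τ₀ = 1.3007 × 473.55 = 615.93 MPa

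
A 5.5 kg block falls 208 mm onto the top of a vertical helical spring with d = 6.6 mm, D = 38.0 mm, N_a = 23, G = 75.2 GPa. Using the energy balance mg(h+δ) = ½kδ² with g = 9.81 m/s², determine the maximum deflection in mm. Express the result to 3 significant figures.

43.9 mm

k = Gd⁴/(8D³N_a) = (75.2×10³)(6.6⁴)/(8·38.0³·23) = 14.133 N/mm
W = mg = 5.5 × 9.81 = 53.955 N
½kδ² − Wδ − Wh = 0 → δ = (W + √(W² + 2kWh))/k
δ = (53.955 + √(2911.1 + 317212))/14.133 = (53.955 + 565.79)/14.133 = 43.852 mm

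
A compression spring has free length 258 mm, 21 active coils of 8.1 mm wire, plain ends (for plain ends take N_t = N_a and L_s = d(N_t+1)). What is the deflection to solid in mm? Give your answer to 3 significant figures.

N_t = 21; L_s = 8.1·22 = 178.2 mm
δ_solid = L₀ − L_s = 258 − 178.2 = 79.8 mm

79.8 mm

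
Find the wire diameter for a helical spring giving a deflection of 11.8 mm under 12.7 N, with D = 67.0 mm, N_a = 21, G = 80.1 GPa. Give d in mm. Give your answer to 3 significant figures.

Required rate k = F/δ = 12.7/11.8 = 1.0763 N/mm
d = (8D³N_a·k / G)^(1/4) = (8·67.0³·21·1.0763 / (80.1×10³))^0.25
  = (678.93)^0.25 = 5.1045 mm

5.10 mm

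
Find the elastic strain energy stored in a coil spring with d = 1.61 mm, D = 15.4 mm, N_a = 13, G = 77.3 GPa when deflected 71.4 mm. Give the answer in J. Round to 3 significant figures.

3.49 J

k = Gd⁴/(8D³N_a) = (77.3×10³)(1.61⁴)/(8·15.4³·13) = 1.3674 N/mm
U = ½kδ² = 0.5 × 1.3674 × 71.4² = 3485.4 N·mm = 3.4854 J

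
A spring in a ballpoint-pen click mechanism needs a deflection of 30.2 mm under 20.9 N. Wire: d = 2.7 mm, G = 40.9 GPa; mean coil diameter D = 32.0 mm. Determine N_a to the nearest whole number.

Required rate k = F/δ = 20.9/30.2 = 0.69205 N/mm
N_a = Gd⁴/(8D³k) = (40.9×10³ × 2.7⁴)/(8 × 32.0³ × 0.69205)
    = 2.17359e+06 / 181418 = 11.98 → 12 coils

12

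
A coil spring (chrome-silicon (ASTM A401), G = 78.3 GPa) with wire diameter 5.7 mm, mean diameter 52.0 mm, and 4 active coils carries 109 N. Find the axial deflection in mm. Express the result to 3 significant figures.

5.93 mm

k = Gd⁴/(8D³N_a) = (78.3×10³)(5.7⁴)/(8·52.0³·4) = 18.37 N/mm
δ = F/k = 109 / 18.37 = 5.9337 mm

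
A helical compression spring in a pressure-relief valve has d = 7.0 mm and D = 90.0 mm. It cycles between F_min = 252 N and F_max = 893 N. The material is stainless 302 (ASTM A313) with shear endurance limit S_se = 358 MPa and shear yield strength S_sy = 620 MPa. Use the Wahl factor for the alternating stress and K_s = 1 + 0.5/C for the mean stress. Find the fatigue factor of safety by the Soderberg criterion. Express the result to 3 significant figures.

0.766

C = D/d = 90.0/7.0 = 12.8571; K_W = (4C−1)/(4C−4)+0.615/C = 1.1111; K_s = 1+0.5/C = 1.0389
F_a = (F_max−F_min)/2 = 320.5 N; F_m = (F_max+F_min)/2 = 572.5 N
τ_a = K_W·8F_aD/(πd³) = 1.1111 × 214.15 = 237.94 MPa
τ_m = K_s·8F_mD/(πd³) = 1.0389 × 382.53 = 397.4 MPa
Soderberg: 1/n_f = τ_a/S_se + τ_m/S_sy = 237.94/358 + 397.4/620 = 0.66463 + 0.64098 = 1.3056
n_f = 1/1.3056 = 0.7659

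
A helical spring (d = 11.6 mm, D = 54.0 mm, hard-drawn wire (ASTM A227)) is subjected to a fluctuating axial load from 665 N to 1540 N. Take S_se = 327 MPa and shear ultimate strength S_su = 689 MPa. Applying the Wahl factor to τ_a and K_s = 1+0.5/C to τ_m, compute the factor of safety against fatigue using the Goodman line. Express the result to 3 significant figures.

C = D/d = 54.0/11.6 = 4.6552; K_W = (4C−1)/(4C−4)+0.615/C = 1.3373; K_s = 1+0.5/C = 1.1074
F_a = (F_max−F_min)/2 = 437.5 N; F_m = (F_max+F_min)/2 = 1102.5 N
τ_a = K_W·8F_aD/(πd³) = 1.3373 × 38.542 = 51.543 MPa
τ_m = K_s·8F_mD/(πd³) = 1.1074 × 97.127 = 107.56 MPa
Goodman: 1/n_f = τ_a/S_se + τ_m/S_su = 51.543/327 + 107.56/689 = 0.15762 + 0.15611 = 0.31373
n_f = 1/0.31373 = 3.187

3.19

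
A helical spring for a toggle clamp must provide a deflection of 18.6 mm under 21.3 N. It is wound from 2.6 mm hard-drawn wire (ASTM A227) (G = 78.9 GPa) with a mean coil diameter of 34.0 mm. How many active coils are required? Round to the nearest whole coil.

Required rate k = F/δ = 21.3/18.6 = 1.1452 N/mm
N_a = Gd⁴/(8D³k) = (78.9×10³ × 2.6⁴)/(8 × 34.0³ × 1.1452)
    = 3.60554e+06 / 360075 = 10.01 → 10 coils

10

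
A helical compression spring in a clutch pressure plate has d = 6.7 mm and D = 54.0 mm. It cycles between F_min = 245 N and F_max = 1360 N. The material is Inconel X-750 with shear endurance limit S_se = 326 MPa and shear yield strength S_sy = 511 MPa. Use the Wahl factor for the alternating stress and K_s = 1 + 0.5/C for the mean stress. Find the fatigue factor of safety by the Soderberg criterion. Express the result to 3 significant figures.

C = D/d = 54.0/6.7 = 8.0597; K_W = (4C−1)/(4C−4)+0.615/C = 1.1825; K_s = 1+0.5/C = 1.0620
F_a = (F_max−F_min)/2 = 557.5 N; F_m = (F_max+F_min)/2 = 802.5 N
τ_a = K_W·8F_aD/(πd³) = 1.1825 × 254.89 = 301.42 MPa
τ_m = K_s·8F_mD/(πd³) = 1.0620 × 366.91 = 389.67 MPa
Soderberg: 1/n_f = τ_a/S_se + τ_m/S_sy = 301.42/326 + 389.67/511 = 0.92460 + 0.76256 = 1.6872
n_f = 1/1.6872 = 0.5927

0.593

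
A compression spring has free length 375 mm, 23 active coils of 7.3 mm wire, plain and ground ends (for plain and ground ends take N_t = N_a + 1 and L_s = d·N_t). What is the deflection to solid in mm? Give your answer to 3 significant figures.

N_t = 24; L_s = 7.3·24 = 175.2 mm
δ_solid = L₀ − L_s = 375 − 175.2 = 199.8 mm

200 mm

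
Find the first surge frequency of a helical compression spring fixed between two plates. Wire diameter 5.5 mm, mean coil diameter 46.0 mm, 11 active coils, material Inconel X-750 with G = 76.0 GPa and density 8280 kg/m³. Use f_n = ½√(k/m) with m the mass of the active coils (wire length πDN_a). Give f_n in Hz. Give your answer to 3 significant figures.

k = Gd⁴/(8D³N_a) = (76.0×10³)(5.5⁴)/(8·46.0³·11) = 8.1191 N/mm = 8119.1 N/m
Wire length L = πDN_a = π·46.0·11 = 1589.6 mm
m = ρ·(πd²/4)·L = 8280 × 23.758×10⁻⁶ m² × 1.5896 m = 0.31271 kg
f_n = ½√(k/m) = 0.5·√(8119.1/0.31271) = 0.5·√(25963) = 80.566 Hz

80.6 Hz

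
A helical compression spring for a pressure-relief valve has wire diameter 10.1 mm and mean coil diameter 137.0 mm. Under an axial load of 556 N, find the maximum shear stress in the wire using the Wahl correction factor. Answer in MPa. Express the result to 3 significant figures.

Spring index C = D/d = 137.0/10.1 = 13.5644
K_W = (4C−1)/(4C−4) + 0.615/C = 53.257/50.257 + 0.0453 = 1.1050
τ₀ = 8FD/(πd³) = 8·556·137.0/(π·10.1³) = 609376/3236.8 = 188.27 MPa
τ_max = K·τ₀ = 1.1050 × 188.27 = 208.04 MPa

208 MPa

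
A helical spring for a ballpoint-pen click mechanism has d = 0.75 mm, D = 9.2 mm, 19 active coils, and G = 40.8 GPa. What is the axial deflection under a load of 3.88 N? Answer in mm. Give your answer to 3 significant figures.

35.6 mm

k = Gd⁴/(8D³N_a) = (40.8×10³)(0.75⁴)/(8·9.2³·19) = 0.10907 N/mm
δ = F/k = 3.88 / 0.10907 = 35.574 mm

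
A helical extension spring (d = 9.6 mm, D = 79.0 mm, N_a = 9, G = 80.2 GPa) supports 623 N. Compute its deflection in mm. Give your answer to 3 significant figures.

k = Gd⁴/(8D³N_a) = (80.2×10³)(9.6⁴)/(8·79.0³·9) = 19.189 N/mm
δ = F/k = 623 / 19.189 = 32.467 mm

32.5 mm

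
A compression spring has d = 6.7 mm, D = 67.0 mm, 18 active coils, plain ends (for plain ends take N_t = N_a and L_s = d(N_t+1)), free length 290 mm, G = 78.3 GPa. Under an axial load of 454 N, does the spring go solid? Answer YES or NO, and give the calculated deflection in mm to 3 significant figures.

k = Gd⁴/(8D³N_a) = (78.3×10³)(6.7⁴)/(8·67.0³·18) = 3.6431 N/mm
N_t = 18; L_s = 6.7·19 = 127.3 mm; δ_solid = L₀ − L_s = 290 − 127.3 = 162.7 mm
δ = F/k = 454/3.6431 = 124.62 mm
δ < δ_solid → spring does not go solid

NO, δ = 125 mm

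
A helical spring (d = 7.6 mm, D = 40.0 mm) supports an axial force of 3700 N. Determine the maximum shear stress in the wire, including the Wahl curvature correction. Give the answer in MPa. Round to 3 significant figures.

Spring index C = D/d = 40.0/7.6 = 5.2632
K_W = (4C−1)/(4C−4) + 0.615/C = 20.053/17.053 + 0.1168 = 1.2928
τ₀ = 8FD/(πd³) = 8·3700·40.0/(π·7.6³) = 1.184e+06/1379.1 = 858.54 MPa
τ_max = K·τ₀ = 1.2928 × 858.54 = 1109.9 MPa

1110 MPa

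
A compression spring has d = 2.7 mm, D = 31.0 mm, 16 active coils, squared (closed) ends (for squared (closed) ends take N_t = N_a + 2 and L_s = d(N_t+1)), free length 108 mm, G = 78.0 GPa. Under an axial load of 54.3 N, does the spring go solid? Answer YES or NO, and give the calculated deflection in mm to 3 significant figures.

NO, δ = 50.0 mm

k = Gd⁴/(8D³N_a) = (78.0×10³)(2.7⁴)/(8·31.0³·16) = 1.0871 N/mm
N_t = 18; L_s = 2.7·19 = 51.3 mm; δ_solid = L₀ − L_s = 108 − 51.3 = 56.7 mm
δ = F/k = 54.3/1.0871 = 49.951 mm
δ < δ_solid → spring does not go solid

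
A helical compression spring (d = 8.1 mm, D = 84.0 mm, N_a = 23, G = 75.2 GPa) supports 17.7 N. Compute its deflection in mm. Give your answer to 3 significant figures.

5.96 mm

k = Gd⁴/(8D³N_a) = (75.2×10³)(8.1⁴)/(8·84.0³·23) = 2.9683 N/mm
δ = F/k = 17.7 / 2.9683 = 5.9631 mm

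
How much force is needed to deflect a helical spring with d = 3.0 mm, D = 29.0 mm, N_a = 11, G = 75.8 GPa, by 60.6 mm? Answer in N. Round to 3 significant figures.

173 N

k = Gd⁴/(8D³N_a) = (75.8×10³)(3.0⁴)/(8·29.0³·11) = 2.8607 N/mm
F = k·δ = 2.8607 × 60.6 = 173.36 N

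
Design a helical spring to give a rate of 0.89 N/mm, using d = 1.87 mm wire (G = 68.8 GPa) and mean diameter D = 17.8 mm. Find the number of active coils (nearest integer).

21

N_a = Gd⁴/(8D³k) = (68.8×10³ × 1.87⁴)/(8 × 17.8³ × 0.89)
    = 841308 / 40155 = 20.95 → 21 coils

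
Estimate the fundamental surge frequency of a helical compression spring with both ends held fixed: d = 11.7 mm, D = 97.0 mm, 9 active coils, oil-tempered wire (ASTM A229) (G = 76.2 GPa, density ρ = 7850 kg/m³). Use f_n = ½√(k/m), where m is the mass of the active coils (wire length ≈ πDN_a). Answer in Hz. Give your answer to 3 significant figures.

k = Gd⁴/(8D³N_a) = (76.2×10³)(11.7⁴)/(8·97.0³·9) = 21.73 N/mm = 21730 N/m
Wire length L = πDN_a = π·97.0·9 = 2742.6 mm
m = ρ·(πd²/4)·L = 7850 × 107.51×10⁻⁶ m² × 2.7426 m = 2.3147 kg
f_n = ½√(k/m) = 0.5·√(21730/2.3147) = 0.5·√(9387.6) = 48.445 Hz

48.4 Hz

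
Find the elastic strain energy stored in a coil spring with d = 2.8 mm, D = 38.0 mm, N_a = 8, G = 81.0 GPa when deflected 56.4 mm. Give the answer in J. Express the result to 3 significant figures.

2.25 J

k = Gd⁴/(8D³N_a) = (81.0×10³)(2.8⁴)/(8·38.0³·8) = 1.4177 N/mm
U = ½kδ² = 0.5 × 1.4177 × 56.4² = 2254.8 N·mm = 2.2548 J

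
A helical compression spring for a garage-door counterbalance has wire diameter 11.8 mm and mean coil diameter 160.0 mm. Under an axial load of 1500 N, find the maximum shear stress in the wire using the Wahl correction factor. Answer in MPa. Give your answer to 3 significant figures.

Spring index C = D/d = 160.0/11.8 = 13.5593
K_W = (4C−1)/(4C−4) + 0.615/C = 53.237/50.237 + 0.0454 = 1.1051
τ₀ = 8FD/(πd³) = 8·1500·160.0/(π·11.8³) = 1.92e+06/5161.7 = 371.97 MPa
τ_max = K·τ₀ = 1.1051 × 371.97 = 411.05 MPa

411 MPa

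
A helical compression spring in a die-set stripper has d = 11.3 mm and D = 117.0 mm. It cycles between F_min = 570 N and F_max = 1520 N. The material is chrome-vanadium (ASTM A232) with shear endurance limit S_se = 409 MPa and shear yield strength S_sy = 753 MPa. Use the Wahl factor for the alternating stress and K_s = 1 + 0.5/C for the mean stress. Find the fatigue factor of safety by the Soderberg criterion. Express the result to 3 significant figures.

C = D/d = 117.0/11.3 = 10.3540; K_W = (4C−1)/(4C−4)+0.615/C = 1.1396; K_s = 1+0.5/C = 1.0483
F_a = (F_max−F_min)/2 = 475 N; F_m = (F_max+F_min)/2 = 1045 N
τ_a = K_W·8F_aD/(πd³) = 1.1396 × 98.081 = 111.77 MPa
τ_m = K_s·8F_mD/(πd³) = 1.0483 × 215.78 = 226.2 MPa
Soderberg: 1/n_f = τ_a/S_se + τ_m/S_sy = 111.77/409 + 226.2/753 = 0.27328 + 0.30040 = 0.57367
n_f = 1/0.57367 = 1.743

1.74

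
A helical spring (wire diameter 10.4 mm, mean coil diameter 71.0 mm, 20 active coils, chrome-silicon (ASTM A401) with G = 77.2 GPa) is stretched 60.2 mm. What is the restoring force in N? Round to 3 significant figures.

k = Gd⁴/(8D³N_a) = (77.2×10³)(10.4⁴)/(8·71.0³·20) = 15.771 N/mm
F = k·δ = 15.771 × 60.2 = 949.41 N

949 N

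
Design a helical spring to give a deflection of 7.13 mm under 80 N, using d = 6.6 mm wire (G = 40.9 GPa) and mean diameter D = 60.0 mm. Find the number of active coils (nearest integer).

4

Required rate k = F/δ = 80/7.13 = 11.22 N/mm
N_a = Gd⁴/(8D³k) = (40.9×10³ × 6.6⁴)/(8 × 60.0³ × 11.22)
    = 7.76067e+07 / 1.93885e+07 = 4.003 → 4 coils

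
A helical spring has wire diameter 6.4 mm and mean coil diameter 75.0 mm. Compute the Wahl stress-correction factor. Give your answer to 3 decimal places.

C = D/d = 75.0/6.4 = 11.7188
K_W = (4C−1)/(4C−4) + 0.615/C = 45.875/42.875 + 0.0525 = 1.1225

1.122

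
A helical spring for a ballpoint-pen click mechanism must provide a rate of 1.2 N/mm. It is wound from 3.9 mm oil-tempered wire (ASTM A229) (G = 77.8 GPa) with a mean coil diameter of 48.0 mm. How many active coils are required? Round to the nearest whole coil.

17

N_a = Gd⁴/(8D³k) = (77.8×10³ × 3.9⁴)/(8 × 48.0³ × 1.2)
    = 1.79986e+07 / 1.06168e+06 = 16.95 → 17 coils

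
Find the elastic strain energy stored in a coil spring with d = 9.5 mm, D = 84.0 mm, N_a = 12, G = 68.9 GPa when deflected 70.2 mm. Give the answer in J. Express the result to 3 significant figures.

k = Gd⁴/(8D³N_a) = (68.9×10³)(9.5⁴)/(8·84.0³·12) = 9.8629 N/mm
U = ½kδ² = 0.5 × 9.8629 × 70.2² = 24302 N·mm = 24.302 J

24.3 J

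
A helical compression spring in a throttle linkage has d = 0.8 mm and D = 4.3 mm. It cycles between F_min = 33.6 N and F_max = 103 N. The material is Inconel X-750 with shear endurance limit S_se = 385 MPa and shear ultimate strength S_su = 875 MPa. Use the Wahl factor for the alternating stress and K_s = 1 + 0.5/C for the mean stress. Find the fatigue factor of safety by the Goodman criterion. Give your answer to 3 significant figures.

0.232

C = D/d = 4.3/0.8 = 5.3750; K_W = (4C−1)/(4C−4)+0.615/C = 1.2858; K_s = 1+0.5/C = 1.0930
F_a = (F_max−F_min)/2 = 34.7 N; F_m = (F_max+F_min)/2 = 68.3 N
τ_a = K_W·8F_aD/(πd³) = 1.2858 × 742.11 = 954.24 MPa
τ_m = K_s·8F_mD/(πd³) = 1.0930 × 1460.7 = 1596.6 MPa
Goodman: 1/n_f = τ_a/S_se + τ_m/S_su = 954.24/385 + 1596.6/875 = 2.47854 + 1.82465 = 4.3032
n_f = 1/4.3032 = 0.2324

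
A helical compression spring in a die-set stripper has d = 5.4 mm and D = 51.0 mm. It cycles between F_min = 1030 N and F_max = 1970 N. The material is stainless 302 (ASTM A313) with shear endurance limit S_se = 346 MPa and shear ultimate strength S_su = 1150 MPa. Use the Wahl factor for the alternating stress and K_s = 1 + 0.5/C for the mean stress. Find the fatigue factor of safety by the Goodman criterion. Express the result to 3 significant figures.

C = D/d = 51.0/5.4 = 9.4444; K_W = (4C−1)/(4C−4)+0.615/C = 1.1539; K_s = 1+0.5/C = 1.0529
F_a = (F_max−F_min)/2 = 470 N; F_m = (F_max+F_min)/2 = 1500 N
τ_a = K_W·8F_aD/(πd³) = 1.1539 × 387.64 = 447.31 MPa
τ_m = K_s·8F_mD/(πd³) = 1.0529 × 1237.1 = 1302.6 MPa
Goodman: 1/n_f = τ_a/S_se + τ_m/S_su = 447.31/346 + 1302.6/1150 = 1.29280 + 1.13273 = 2.4255
n_f = 1/2.4255 = 0.4123

0.412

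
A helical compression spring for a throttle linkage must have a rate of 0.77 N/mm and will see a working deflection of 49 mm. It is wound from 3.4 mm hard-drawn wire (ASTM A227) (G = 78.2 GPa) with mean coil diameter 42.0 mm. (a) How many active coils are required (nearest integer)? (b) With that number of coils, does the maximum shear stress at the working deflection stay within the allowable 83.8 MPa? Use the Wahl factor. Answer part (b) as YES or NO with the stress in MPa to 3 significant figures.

N_a = Gd⁴/(8D³k) = (78.2×10³)(3.4⁴)/(8·42.0³·0.77) = 22.9 → N_a = 23
Actual rate k = Gd⁴/(8D³·23) = 0.76658 N/mm
Working load F = kδ = 0.76658·49 = 37.562 N
C = 42.0/3.4 = 12.3529; K_W = (4C−1)/(4C−4)+0.615/C = 1.1158
τ_max = K_W·8FD/(πd³) = 1.1158·102.21 = 114.05 MPa
τ_max > 83.8 MPa → exceeds allowable

(a) 23 coils; (b) NO, τ_max = 114 MPa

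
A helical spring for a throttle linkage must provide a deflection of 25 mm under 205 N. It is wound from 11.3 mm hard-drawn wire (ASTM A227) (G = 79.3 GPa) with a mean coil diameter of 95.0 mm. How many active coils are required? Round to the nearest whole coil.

23

Required rate k = F/δ = 205/25 = 8.2 N/mm
N_a = Gd⁴/(8D³k) = (79.3×10³ × 11.3⁴)/(8 × 95.0³ × 8.2)
    = 1.29297e+09 / 5.62438e+07 = 22.99 → 23 coils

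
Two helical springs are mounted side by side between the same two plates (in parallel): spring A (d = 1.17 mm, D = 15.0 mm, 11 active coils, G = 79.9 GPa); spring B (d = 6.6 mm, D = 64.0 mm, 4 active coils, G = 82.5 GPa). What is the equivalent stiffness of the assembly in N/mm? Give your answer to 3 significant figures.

19.2 N/mm

k_A = Gd⁴/(8D³N_a) = (79.9×10³)(1.17⁴)/(8·15.0³·11) = 0.50412 N/mm
k_B = Gd⁴/(8D³N_a) = (82.5×10³)(6.6⁴)/(8·64.0³·4) = 18.661 N/mm
Parallel: k_eq = 0.50412 + 18.661 = 19.165 N/mm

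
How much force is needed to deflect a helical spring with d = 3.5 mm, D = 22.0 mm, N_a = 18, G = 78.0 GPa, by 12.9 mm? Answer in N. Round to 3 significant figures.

98.5 N

k = Gd⁴/(8D³N_a) = (78.0×10³)(3.5⁴)/(8·22.0³·18) = 7.6337 N/mm
F = k·δ = 7.6337 × 12.9 = 98.475 N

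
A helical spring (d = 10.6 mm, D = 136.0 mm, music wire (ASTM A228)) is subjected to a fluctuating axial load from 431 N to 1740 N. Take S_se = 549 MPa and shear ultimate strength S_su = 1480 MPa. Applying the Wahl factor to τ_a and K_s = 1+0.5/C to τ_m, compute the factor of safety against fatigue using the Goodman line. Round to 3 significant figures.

1.65

C = D/d = 136.0/10.6 = 12.8302; K_W = (4C−1)/(4C−4)+0.615/C = 1.1113; K_s = 1+0.5/C = 1.0390
F_a = (F_max−F_min)/2 = 654.5 N; F_m = (F_max+F_min)/2 = 1085.5 N
τ_a = K_W·8F_aD/(πd³) = 1.1113 × 190.31 = 211.5 MPa
τ_m = K_s·8F_mD/(πd³) = 1.0390 × 315.64 = 327.94 MPa
Goodman: 1/n_f = τ_a/S_se + τ_m/S_su = 211.5/549 + 327.94/1480 = 0.38525 + 0.22158 = 0.60683
n_f = 1/0.60683 = 1.648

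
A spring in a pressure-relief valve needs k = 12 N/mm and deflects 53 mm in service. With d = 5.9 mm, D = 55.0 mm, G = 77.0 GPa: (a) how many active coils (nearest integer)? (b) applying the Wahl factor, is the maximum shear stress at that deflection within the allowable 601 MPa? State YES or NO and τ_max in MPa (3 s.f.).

N_a = Gd⁴/(8D³k) = (77.0×10³)(5.9⁴)/(8·55.0³·12) = 5.842 → N_a = 6
Actual rate k = Gd⁴/(8D³·6) = 11.683 N/mm
Working load F = kδ = 11.683·53 = 619.22 N
C = 55.0/5.9 = 9.3220; K_W = (4C−1)/(4C−4)+0.615/C = 1.1561
τ_max = K_W·8FD/(πd³) = 1.1561·422.27 = 488.19 MPa
τ_max ≤ 601 MPa → acceptable

(a) 6 coils; (b) YES, τ_max = 488 MPa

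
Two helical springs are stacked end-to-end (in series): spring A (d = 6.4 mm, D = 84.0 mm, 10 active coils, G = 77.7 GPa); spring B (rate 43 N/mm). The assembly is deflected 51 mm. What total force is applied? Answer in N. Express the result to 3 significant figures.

132 N

k_A = Gd⁴/(8D³N_a) = (77.7×10³)(6.4⁴)/(8·84.0³·10) = 2.7492 N/mm
Series: 1/k_eq = 1/2.7492 + 1/43 = 0.38699; k_eq = 2.584 N/mm
F = k_eq·δ = 2.584·51 = 131.79 N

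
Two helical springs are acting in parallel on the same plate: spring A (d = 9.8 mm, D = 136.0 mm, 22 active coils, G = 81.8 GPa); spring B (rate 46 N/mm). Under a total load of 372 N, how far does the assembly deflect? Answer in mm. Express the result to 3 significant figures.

7.80 mm

k_A = Gd⁴/(8D³N_a) = (81.8×10³)(9.8⁴)/(8·136.0³·22) = 1.7042 N/mm
Parallel: k_eq = 1.7042 + 46 = 47.704 N/mm
δ = F/k_eq = 372/47.704 = 7.7981 mm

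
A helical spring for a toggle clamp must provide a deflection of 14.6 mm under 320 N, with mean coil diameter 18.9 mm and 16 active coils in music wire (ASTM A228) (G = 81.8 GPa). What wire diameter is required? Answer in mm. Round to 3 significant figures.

3.90 mm

Required rate k = F/δ = 320/14.6 = 21.918 N/mm
d = (8D³N_a·k / G)^(1/4) = (8·18.9³·16·21.918 / (81.8×10³))^0.25
  = (231.55)^0.25 = 3.9009 mm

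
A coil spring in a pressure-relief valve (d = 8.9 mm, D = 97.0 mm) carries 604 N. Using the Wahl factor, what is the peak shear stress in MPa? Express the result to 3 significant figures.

Spring index C = D/d = 97.0/8.9 = 10.8989
K_W = (4C−1)/(4C−4) + 0.615/C = 42.596/39.596 + 0.0564 = 1.1322
τ₀ = 8FD/(πd³) = 8·604·97.0/(π·8.9³) = 468704/2214.7 = 211.63 MPa
τ_max = K·τ₀ = 1.1322 × 211.63 = 239.61 MPa

240 MPa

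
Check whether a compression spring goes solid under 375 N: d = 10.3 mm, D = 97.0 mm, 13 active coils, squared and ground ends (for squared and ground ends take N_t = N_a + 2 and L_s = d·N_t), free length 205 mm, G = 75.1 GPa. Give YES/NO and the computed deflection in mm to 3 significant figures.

NO, δ = 42.1 mm

k = Gd⁴/(8D³N_a) = (75.1×10³)(10.3⁴)/(8·97.0³·13) = 8.9051 N/mm
N_t = 15; L_s = 10.3·15 = 154.5 mm; δ_solid = L₀ − L_s = 205 − 154.5 = 50.5 mm
δ = F/k = 375/8.9051 = 42.111 mm
δ < δ_solid → spring does not go solid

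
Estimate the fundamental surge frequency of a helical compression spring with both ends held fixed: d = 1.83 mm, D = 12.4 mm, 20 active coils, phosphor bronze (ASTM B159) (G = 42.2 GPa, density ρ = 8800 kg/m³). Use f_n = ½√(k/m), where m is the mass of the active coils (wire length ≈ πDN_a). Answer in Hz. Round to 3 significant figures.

147 Hz

k = Gd⁴/(8D³N_a) = (42.2×10³)(1.83⁴)/(8·12.4³·20) = 1.5514 N/mm = 1551.4 N/m
Wire length L = πDN_a = π·12.4·20 = 779.11 mm
m = ρ·(πd²/4)·L = 8800 × 2.6302×10⁻⁶ m² × 0.77911 m = 0.018033 kg
f_n = ½√(k/m) = 0.5·√(1551.4/0.018033) = 0.5·√(86031) = 146.66 Hz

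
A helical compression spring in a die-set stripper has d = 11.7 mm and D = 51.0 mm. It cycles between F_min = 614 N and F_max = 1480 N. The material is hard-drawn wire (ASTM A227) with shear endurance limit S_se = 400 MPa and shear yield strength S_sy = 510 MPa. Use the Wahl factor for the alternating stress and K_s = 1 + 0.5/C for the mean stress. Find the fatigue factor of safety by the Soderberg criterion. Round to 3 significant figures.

C = D/d = 51.0/11.7 = 4.3590; K_W = (4C−1)/(4C−4)+0.615/C = 1.3644; K_s = 1+0.5/C = 1.1147
F_a = (F_max−F_min)/2 = 433 N; F_m = (F_max+F_min)/2 = 1047 N
τ_a = K_W·8F_aD/(πd³) = 1.3644 × 35.111 = 47.904 MPa
τ_m = K_s·8F_mD/(πd³) = 1.1147 × 84.898 = 94.637 MPa
Soderberg: 1/n_f = τ_a/S_se + τ_m/S_sy = 47.904/400 + 94.637/510 = 0.11976 + 0.18556 = 0.30532
n_f = 1/0.30532 = 3.275

3.28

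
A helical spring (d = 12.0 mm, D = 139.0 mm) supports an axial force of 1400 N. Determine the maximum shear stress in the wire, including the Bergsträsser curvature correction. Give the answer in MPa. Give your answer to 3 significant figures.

320 MPa

Spring index C = D/d = 139.0/12.0 = 11.5833
K_B = (4C+2)/(4C−3) = 48.333/43.333 = 1.1154
τ₀ = 8FD/(πd³) = 8·1400·139.0/(π·12.0³) = 1.5568e+06/5428.7 = 286.77 MPa
τ_max = K·τ₀ = 1.1154 × 286.77 = 319.86 MPa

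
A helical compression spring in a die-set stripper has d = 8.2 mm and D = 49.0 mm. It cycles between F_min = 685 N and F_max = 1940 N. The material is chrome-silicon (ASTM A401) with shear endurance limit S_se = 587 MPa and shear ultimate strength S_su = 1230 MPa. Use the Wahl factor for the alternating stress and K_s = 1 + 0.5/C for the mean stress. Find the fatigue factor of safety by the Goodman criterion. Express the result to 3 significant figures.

1.77

C = D/d = 49.0/8.2 = 5.9756; K_W = (4C−1)/(4C−4)+0.615/C = 1.2537; K_s = 1+0.5/C = 1.0837
F_a = (F_max−F_min)/2 = 627.5 N; F_m = (F_max+F_min)/2 = 1312.5 N
τ_a = K_W·8F_aD/(πd³) = 1.2537 × 142.01 = 178.03 MPa
τ_m = K_s·8F_mD/(πd³) = 1.0837 × 297.03 = 321.88 MPa
Goodman: 1/n_f = τ_a/S_se + τ_m/S_su = 178.03/587 + 321.88/1230 = 0.30328 + 0.26169 = 0.56497
n_f = 1/0.56497 = 1.77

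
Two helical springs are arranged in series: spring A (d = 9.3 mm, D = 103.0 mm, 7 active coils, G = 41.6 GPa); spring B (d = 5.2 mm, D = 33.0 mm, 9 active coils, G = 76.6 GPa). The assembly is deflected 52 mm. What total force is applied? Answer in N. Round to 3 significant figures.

k_A = Gd⁴/(8D³N_a) = (41.6×10³)(9.3⁴)/(8·103.0³·7) = 5.0854 N/mm
k_B = Gd⁴/(8D³N_a) = (76.6×10³)(5.2⁴)/(8·33.0³·9) = 21.646 N/mm
Series: 1/k_eq = 1/5.0854 + 1/21.646 = 0.24284; k_eq = 4.1179 N/mm
F = k_eq·δ = 4.1179·52 = 214.13 N

214 N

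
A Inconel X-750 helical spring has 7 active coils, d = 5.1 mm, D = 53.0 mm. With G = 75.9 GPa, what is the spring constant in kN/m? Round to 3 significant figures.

6.16 kN/m

k = Gd⁴/(8D³N_a) = (75.9×10³ × 5.1⁴) / (8 × 53.0³ × 7)
  = 5.13479e+07 / 8.33711e+06 = 6.159 N/mm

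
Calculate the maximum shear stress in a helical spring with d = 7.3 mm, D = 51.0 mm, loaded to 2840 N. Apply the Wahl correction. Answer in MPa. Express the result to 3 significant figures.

Spring index C = D/d = 51.0/7.3 = 6.9863
K_W = (4C−1)/(4C−4) + 0.615/C = 26.945/23.945 + 0.0880 = 1.2133
τ₀ = 8FD/(πd³) = 8·2840·51.0/(π·7.3³) = 1.15872e+06/1222.1 = 948.11 MPa
τ_max = K·τ₀ = 1.2133 × 948.11 = 1150.4 MPa

1150 MPa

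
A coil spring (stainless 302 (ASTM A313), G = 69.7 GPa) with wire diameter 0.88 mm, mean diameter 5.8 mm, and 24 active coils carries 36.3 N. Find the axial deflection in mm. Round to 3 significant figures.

k = Gd⁴/(8D³N_a) = (69.7×10³)(0.88⁴)/(8·5.8³·24) = 1.1158 N/mm
δ = F/k = 36.3 / 1.1158 = 32.533 mm

32.5 mm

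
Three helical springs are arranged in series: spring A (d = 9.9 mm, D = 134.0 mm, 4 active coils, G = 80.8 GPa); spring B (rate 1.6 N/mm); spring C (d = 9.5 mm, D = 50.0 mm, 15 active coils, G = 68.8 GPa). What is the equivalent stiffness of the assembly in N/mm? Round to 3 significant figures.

k_A = Gd⁴/(8D³N_a) = (80.8×10³)(9.9⁴)/(8·134.0³·4) = 10.081 N/mm
k_C = Gd⁴/(8D³N_a) = (68.8×10³)(9.5⁴)/(8·50.0³·15) = 37.359 N/mm
Series: 1/k_eq = 1/10.081 + 1/1.6 + 1/37.359 = 0.75097; k_eq = 1.3316 N/mm

1.33 N/mm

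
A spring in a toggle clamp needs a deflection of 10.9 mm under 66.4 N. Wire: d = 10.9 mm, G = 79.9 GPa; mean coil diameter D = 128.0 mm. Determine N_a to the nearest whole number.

Required rate k = F/δ = 66.4/10.9 = 6.0917 N/mm
N_a = Gd⁴/(8D³k) = (79.9×10³ × 10.9⁴)/(8 × 128.0³ × 6.0917)
    = 1.12785e+09 / 1.02202e+08 = 11.04 → 11 coils

11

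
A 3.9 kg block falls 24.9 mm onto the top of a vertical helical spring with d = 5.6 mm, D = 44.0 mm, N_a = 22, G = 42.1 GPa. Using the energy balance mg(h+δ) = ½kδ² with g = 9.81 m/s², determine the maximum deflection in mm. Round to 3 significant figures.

43.5 mm

k = Gd⁴/(8D³N_a) = (42.1×10³)(5.6⁴)/(8·44.0³·22) = 2.7616 N/mm
W = mg = 3.9 × 9.81 = 38.259 N
½kδ² − Wδ − Wh = 0 → δ = (W + √(W² + 2kWh))/k
δ = (38.259 + √(1463.8 + 5261.7))/2.7616 = (38.259 + 82.009)/2.7616 = 43.55 mm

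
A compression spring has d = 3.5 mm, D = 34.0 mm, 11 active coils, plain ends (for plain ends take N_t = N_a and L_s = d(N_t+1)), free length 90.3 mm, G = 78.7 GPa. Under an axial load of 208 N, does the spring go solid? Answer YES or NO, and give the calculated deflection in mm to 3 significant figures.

YES, δ = 60.9 mm

k = Gd⁴/(8D³N_a) = (78.7×10³)(3.5⁴)/(8·34.0³·11) = 3.4145 N/mm
N_t = 11; L_s = 3.5·12 = 42 mm; δ_solid = L₀ − L_s = 90.3 − 42 = 48.3 mm
δ = F/k = 208/3.4145 = 60.917 mm
δ ≥ δ_solid → spring goes solid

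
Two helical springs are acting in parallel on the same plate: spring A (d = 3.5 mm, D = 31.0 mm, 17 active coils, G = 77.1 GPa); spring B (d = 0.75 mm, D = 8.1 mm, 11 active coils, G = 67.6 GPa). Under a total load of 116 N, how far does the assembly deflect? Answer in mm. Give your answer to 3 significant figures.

35.0 mm

k_A = Gd⁴/(8D³N_a) = (77.1×10³)(3.5⁴)/(8·31.0³·17) = 2.8556 N/mm
k_B = Gd⁴/(8D³N_a) = (67.6×10³)(0.75⁴)/(8·8.1³·11) = 0.45736 N/mm
Parallel: k_eq = 2.8556 + 0.45736 = 3.313 N/mm
δ = F/k_eq = 116/3.313 = 35.014 mm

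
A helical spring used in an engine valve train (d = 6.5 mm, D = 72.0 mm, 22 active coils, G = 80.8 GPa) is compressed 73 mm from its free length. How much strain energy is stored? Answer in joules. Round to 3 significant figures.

k = Gd⁴/(8D³N_a) = (80.8×10³)(6.5⁴)/(8·72.0³·22) = 2.1956 N/mm
U = ½kδ² = 0.5 × 2.1956 × 73² = 5850.2 N·mm = 5.8502 J

5.85 J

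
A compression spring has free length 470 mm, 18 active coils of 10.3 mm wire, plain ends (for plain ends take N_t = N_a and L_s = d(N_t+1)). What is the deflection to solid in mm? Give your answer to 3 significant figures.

274 mm

N_t = 18; L_s = 10.3·19 = 195.7 mm
δ_solid = L₀ − L_s = 470 − 195.7 = 274.3 mm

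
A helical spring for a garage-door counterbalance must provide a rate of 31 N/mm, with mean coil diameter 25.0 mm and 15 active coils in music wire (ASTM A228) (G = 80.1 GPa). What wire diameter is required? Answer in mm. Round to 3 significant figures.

d = (8D³N_a·k / G)^(1/4) = (8·25.0³·15·31 / (80.1×10³))^0.25
  = (725.66)^0.25 = 5.1902 mm

5.19 mm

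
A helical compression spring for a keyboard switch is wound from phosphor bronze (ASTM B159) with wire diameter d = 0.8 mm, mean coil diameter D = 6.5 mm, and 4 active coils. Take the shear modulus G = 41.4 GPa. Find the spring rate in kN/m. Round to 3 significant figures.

k = Gd⁴/(8D³N_a) = (41.4×10³ × 0.8⁴) / (8 × 6.5³ × 4)
  = 16957.4 / 8788 = 1.9296 N/mm

1.93 kN/m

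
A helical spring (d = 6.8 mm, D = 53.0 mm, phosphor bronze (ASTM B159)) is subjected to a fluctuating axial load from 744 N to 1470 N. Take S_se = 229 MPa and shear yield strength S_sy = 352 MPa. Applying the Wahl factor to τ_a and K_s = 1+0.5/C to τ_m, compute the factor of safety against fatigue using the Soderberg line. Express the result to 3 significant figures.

C = D/d = 53.0/6.8 = 7.7941; K_W = (4C−1)/(4C−4)+0.615/C = 1.1893; K_s = 1+0.5/C = 1.0642
F_a = (F_max−F_min)/2 = 363 N; F_m = (F_max+F_min)/2 = 1107 N
τ_a = K_W·8F_aD/(πd³) = 1.1893 × 155.81 = 185.3 MPa
τ_m = K_s·8F_mD/(πd³) = 1.0642 × 475.16 = 505.64 MPa
Soderberg: 1/n_f = τ_a/S_se + τ_m/S_sy = 185.3/229 + 505.64/352 = 0.80919 + 1.43647 = 2.2457
n_f = 1/2.2457 = 0.4453

0.445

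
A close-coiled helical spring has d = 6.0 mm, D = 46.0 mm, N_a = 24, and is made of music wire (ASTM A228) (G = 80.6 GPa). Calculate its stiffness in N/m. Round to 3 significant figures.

5590 N/m

k = Gd⁴/(8D³N_a) = (80.6×10³ × 6.0⁴) / (8 × 46.0³ × 24)
  = 1.04458e+08 / 1.86885e+07 = 5.5894 N/mm = 5589.4 N/m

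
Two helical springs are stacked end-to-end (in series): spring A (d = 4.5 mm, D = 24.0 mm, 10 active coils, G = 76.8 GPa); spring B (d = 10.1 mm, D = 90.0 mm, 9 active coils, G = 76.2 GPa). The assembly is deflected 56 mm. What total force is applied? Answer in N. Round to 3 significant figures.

k_A = Gd⁴/(8D³N_a) = (76.8×10³)(4.5⁴)/(8·24.0³·10) = 28.477 N/mm
k_B = Gd⁴/(8D³N_a) = (76.2×10³)(10.1⁴)/(8·90.0³·9) = 15.107 N/mm
Series: 1/k_eq = 1/28.477 + 1/15.107 = 0.10131; k_eq = 9.8706 N/mm
F = k_eq·δ = 9.8706·56 = 552.75 N

553 N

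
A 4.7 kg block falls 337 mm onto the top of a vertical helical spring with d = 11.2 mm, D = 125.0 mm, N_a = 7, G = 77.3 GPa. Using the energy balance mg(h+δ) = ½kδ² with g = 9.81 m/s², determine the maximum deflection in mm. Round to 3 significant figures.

57.2 mm

k = Gd⁴/(8D³N_a) = (77.3×10³)(11.2⁴)/(8·125.0³·7) = 11.121 N/mm
W = mg = 4.7 × 9.81 = 46.107 N
½kδ² − Wδ − Wh = 0 → δ = (W + √(W² + 2kWh))/k
δ = (46.107 + √(2125.9 + 345589))/11.121 = (46.107 + 589.67)/11.121 = 57.171 mm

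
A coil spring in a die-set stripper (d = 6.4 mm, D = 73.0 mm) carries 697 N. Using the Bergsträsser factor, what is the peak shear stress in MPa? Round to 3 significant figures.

Spring index C = D/d = 73.0/6.4 = 11.4062
K_B = (4C+2)/(4C−3) = 47.625/42.625 = 1.1173
τ₀ = 8FD/(πd³) = 8·697·73.0/(π·6.4³) = 407048/823.55 = 494.26 MPa
τ_max = K·τ₀ = 1.1173 × 494.26 = 552.24 MPa

552 MPa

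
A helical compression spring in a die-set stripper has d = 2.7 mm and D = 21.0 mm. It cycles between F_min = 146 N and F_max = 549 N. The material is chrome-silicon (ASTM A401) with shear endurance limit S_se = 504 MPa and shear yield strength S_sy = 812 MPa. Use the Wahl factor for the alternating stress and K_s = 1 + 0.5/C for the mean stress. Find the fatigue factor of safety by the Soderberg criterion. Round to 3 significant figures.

0.395

C = D/d = 21.0/2.7 = 7.7778; K_W = (4C−1)/(4C−4)+0.615/C = 1.1897; K_s = 1+0.5/C = 1.0643
F_a = (F_max−F_min)/2 = 201.5 N; F_m = (F_max+F_min)/2 = 347.5 N
τ_a = K_W·8F_aD/(πd³) = 1.1897 × 547.45 = 651.31 MPa
τ_m = K_s·8F_mD/(πd³) = 1.0643 × 944.11 = 1004.8 MPa
Soderberg: 1/n_f = τ_a/S_se + τ_m/S_sy = 651.31/504 + 1004.8/812 = 1.29229 + 1.23744 = 2.5297
n_f = 1/2.5297 = 0.3953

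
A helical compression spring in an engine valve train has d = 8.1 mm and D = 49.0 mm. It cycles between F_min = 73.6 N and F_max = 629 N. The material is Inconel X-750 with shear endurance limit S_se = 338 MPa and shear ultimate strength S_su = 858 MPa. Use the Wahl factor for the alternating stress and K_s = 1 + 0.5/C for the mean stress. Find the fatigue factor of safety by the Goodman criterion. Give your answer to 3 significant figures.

C = D/d = 49.0/8.1 = 6.0494; K_W = (4C−1)/(4C−4)+0.615/C = 1.2502; K_s = 1+0.5/C = 1.0827
F_a = (F_max−F_min)/2 = 277.7 N; F_m = (F_max+F_min)/2 = 351.3 N
τ_a = K_W·8F_aD/(πd³) = 1.2502 × 65.201 = 81.515 MPa
τ_m = K_s·8F_mD/(πd³) = 1.0827 × 82.482 = 89.299 MPa
Goodman: 1/n_f = τ_a/S_se + τ_m/S_su = 81.515/338 + 89.299/858 = 0.24117 + 0.10408 = 0.34525
n_f = 1/0.34525 = 2.896

2.90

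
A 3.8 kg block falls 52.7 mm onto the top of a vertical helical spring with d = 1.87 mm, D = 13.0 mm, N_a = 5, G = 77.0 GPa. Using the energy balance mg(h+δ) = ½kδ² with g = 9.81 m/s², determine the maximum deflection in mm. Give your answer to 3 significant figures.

22.9 mm

k = Gd⁴/(8D³N_a) = (77.0×10³)(1.87⁴)/(8·13.0³·5) = 10.714 N/mm
W = mg = 3.8 × 9.81 = 37.278 N
½kδ² − Wδ − Wh = 0 → δ = (W + √(W² + 2kWh))/k
δ = (37.278 + √(1389.6 + 42097.9))/10.714 = (37.278 + 208.54)/10.714 = 22.942 mm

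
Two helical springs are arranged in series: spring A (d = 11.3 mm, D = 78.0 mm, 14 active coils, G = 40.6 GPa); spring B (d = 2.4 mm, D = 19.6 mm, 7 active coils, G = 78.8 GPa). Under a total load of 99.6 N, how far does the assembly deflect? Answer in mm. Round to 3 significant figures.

k_A = Gd⁴/(8D³N_a) = (40.6×10³)(11.3⁴)/(8·78.0³·14) = 12.455 N/mm
k_B = Gd⁴/(8D³N_a) = (78.8×10³)(2.4⁴)/(8·19.6³·7) = 6.2003 N/mm
Series: 1/k_eq = 1/12.455 + 1/6.2003 = 0.24157; k_eq = 4.1396 N/mm
δ = F/k_eq = 99.6/4.1396 = 24.061 mm

24.1 mm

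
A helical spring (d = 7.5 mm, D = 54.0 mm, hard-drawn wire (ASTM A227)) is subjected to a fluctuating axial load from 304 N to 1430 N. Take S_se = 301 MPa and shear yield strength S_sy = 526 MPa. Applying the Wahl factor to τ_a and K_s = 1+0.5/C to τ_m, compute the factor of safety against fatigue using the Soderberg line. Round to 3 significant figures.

0.763

C = D/d = 54.0/7.5 = 7.2000; K_W = (4C−1)/(4C−4)+0.615/C = 1.2064; K_s = 1+0.5/C = 1.0694
F_a = (F_max−F_min)/2 = 563 N; F_m = (F_max+F_min)/2 = 867 N
τ_a = K_W·8F_aD/(πd³) = 1.2064 × 183.51 = 221.38 MPa
τ_m = K_s·8F_mD/(πd³) = 1.0694 × 282.6 = 302.22 MPa
Soderberg: 1/n_f = τ_a/S_se + τ_m/S_sy = 221.38/301 + 302.22/526 = 0.73549 + 0.57457 = 1.3101
n_f = 1/1.3101 = 0.7633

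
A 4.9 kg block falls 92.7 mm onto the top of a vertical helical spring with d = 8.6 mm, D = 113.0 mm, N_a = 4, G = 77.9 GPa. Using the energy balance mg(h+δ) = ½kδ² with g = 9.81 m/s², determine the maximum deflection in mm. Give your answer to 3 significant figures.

k = Gd⁴/(8D³N_a) = (77.9×10³)(8.6⁴)/(8·113.0³·4) = 9.2288 N/mm
W = mg = 4.9 × 9.81 = 48.069 N
½kδ² − Wδ − Wh = 0 → δ = (W + √(W² + 2kWh))/k
δ = (48.069 + √(2310.6 + 82247.1))/9.2288 = (48.069 + 290.79)/9.2288 = 36.717 mm

36.7 mm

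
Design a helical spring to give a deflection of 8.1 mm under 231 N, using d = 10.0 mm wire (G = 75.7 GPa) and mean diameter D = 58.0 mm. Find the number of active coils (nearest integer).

Required rate k = F/δ = 231/8.1 = 28.519 N/mm
N_a = Gd⁴/(8D³k) = (75.7×10³ × 10.0⁴)/(8 × 58.0³ × 28.519)
    = 7.57e+08 / 4.45144e+07 = 17.01 → 17 coils

17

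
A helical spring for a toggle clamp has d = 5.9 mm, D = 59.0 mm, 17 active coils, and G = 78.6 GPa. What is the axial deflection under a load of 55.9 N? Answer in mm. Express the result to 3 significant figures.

k = Gd⁴/(8D³N_a) = (78.6×10³)(5.9⁴)/(8·59.0³·17) = 3.4099 N/mm
δ = F/k = 55.9 / 3.4099 = 16.394 mm

16.4 mm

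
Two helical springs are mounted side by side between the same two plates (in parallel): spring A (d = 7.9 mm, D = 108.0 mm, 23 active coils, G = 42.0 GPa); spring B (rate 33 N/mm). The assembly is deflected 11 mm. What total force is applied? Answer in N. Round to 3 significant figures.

k_A = Gd⁴/(8D³N_a) = (42.0×10³)(7.9⁴)/(8·108.0³·23) = 0.70578 N/mm
Parallel: k_eq = 0.70578 + 33 = 33.706 N/mm
F = k_eq·δ = 33.706·11 = 370.76 N

371 N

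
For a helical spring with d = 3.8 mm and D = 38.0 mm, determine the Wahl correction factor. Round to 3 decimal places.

1.145

C = D/d = 38.0/3.8 = 10.0000
K_W = (4C−1)/(4C−4) + 0.615/C = 39.000/36.000 + 0.0615 = 1.1448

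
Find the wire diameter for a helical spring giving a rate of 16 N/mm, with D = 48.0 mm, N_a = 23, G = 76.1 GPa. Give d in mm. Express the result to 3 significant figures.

8.09 mm

d = (8D³N_a·k / G)^(1/4) = (8·48.0³·23·16 / (76.1×10³))^0.25
  = (4278.4)^0.25 = 8.0876 mm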